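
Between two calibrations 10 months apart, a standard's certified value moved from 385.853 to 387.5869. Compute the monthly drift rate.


rate = (v2 - v1) / months
= (387.5869 - 385.853) / 10
= 1.7339 / 10
= 0.1734

0.1734


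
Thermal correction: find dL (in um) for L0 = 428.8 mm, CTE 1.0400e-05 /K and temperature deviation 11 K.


dL = L * alpha * dT
= 428.8 * 1.0400e-05 * 11
= 0.0490547 mm
dL_um = 0.0490547 * 1000 = 49.0547 um

49.0547


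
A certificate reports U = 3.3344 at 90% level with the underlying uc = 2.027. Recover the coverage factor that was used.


k = U / uc
k = 3.3344 / 2.027
k = 1.645

1.645


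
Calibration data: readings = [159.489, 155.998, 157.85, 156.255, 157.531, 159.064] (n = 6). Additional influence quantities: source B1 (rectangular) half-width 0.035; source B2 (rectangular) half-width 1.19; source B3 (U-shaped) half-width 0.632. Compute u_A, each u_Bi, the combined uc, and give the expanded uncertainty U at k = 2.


mean = (159.489 + 155.998 + 157.85 + 156.255 + 157.531 + 159.064) / 6 = 157.6978333
s = sqrt(sum((x - mean)^2)/(n-1)) = 1.4210474
u_A = s / sqrt(n) = 1.4210474 / sqrt(6) = 0.58014017
u_B1 = 0.035 / sqrt(3) = 0.020207259
u_B2 = 1.19 / sqrt(3) = 0.68704682
u_B3 = 0.632 / sqrt(2) = 0.44689149
uc = sqrt(0.58014017^2 + 0.020207259^2 + 0.68704682^2 + 0.44689149^2) = 1.0043487
U = k * uc = 2 * 1.0043487
U = 2.0087

2.0087


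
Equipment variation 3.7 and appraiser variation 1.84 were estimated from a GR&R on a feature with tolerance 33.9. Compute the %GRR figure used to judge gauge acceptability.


GRR = sqrt(EV^2 + AV^2) = sqrt(3.7^2 + 1.84^2) = 4.1322633
%GRR = GRR / tol * 100 = 4.1322633 / 33.9 * 100
%GRR = 12.1896

12.1896


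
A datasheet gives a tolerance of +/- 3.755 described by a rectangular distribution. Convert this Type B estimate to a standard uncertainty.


u_B = half_width / sqrt(3)
u_B = 3.755 / 1.7320508
u_B = 2.1680

2.1680


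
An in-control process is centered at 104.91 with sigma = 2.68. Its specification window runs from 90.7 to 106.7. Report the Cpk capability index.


Cpu = (USL - mean) / (3*sigma) = (106.7 - 104.91) / (3*2.68) = 0.2226
Cpl = (mean - LSL) / (3*sigma) = (104.91 - 90.7) / (3*2.68) = 1.7674
Cpk = min(Cpu, Cpl) = 0.2226

0.2226


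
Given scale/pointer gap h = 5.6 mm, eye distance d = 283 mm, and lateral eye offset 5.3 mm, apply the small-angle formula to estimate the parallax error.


error = h * offset / d
= 5.6 * 5.3 / 283
= 0.1049

0.1049


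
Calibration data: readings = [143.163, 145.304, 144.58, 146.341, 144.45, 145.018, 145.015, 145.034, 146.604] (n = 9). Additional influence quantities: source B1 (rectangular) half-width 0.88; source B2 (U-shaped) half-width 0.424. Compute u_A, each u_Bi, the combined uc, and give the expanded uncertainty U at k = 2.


mean = (143.163 + 145.304 + 144.58 + 146.341 + 144.45 + 145.018 + 145.015 + 145.034 + 146.604) / 9 = 145.0565556
s = sqrt(sum((x - mean)^2)/(n-1)) = 1.0179575
u_A = s / sqrt(n) = 1.0179575 / sqrt(9) = 0.33931917
u_B1 = 0.88 / sqrt(3) = 0.50806824
u_B2 = 0.424 / sqrt(2) = 0.29981328
uc = sqrt(0.33931917^2 + 0.50806824^2 + 0.29981328^2) = 0.68055774
U = k * uc = 2 * 0.68055774
U = 1.3611

1.3611


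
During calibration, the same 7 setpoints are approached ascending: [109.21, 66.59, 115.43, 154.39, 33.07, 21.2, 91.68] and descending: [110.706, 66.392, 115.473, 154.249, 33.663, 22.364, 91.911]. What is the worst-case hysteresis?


|109.21 - 110.706| = 1.4960
|66.59 - 66.392| = 0.1980
|115.43 - 115.473| = 0.0430
|154.39 - 154.249| = 0.1410
|33.07 - 33.663| = 0.5930
|21.2 - 22.364| = 1.1640
|91.68 - 91.911| = 0.2310
hysteresis = max(diffs) = 1.4960

1.4960


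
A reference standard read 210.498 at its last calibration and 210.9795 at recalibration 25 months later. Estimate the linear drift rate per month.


rate = (v2 - v1) / months
= (210.9795 - 210.498) / 25
= 0.4815 / 25
= 0.0193

0.0193


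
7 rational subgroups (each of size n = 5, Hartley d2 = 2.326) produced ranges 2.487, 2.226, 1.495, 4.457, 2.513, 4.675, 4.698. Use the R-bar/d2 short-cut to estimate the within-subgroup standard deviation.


R_bar = (2.487 + 2.226 + 1.495 + 4.457 + 2.513 + 4.675 + 4.698) / 7
R_bar = 22.551 / 7 = 3.2215714
sigma_hat = R_bar / d2 = 3.2215714 / 2.326 = 1.3850

1.3850


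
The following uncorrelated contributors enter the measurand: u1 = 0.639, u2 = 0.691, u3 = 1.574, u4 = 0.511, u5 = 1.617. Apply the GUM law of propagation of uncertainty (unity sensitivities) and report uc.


uc = sqrt(0.639^2 + 0.691^2 + 1.574^2 + 0.511^2 + 1.617^2)
uc = sqrt(6.239088)
uc = 2.4978

2.4978


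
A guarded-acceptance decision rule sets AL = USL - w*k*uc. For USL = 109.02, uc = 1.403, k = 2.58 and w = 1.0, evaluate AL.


U = k * uc = 2.58 * 1.403 = 3.61974
guard band g = w * U = 1.0 * 3.61974 = 3.61974
AL = USL - g = 109.02 - 3.61974
AL = 105.4003

105.4003


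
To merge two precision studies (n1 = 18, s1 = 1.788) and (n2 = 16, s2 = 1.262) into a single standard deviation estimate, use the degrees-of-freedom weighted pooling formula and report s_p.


s_p = sqrt(((n1-1)*s1^2 + (n2-1)*s2^2) / (n1+n2-2))
numerator = (18-1)*1.788^2 + (16-1)*1.262^2 = 54.348048 + 23.88966 = 78.237708
denominator = 18 + 16 - 2 = 32
s_p^2 = 78.237708 / 32 = 2.4449284
s_p = sqrt(2.4449284) = 1.5636

1.5636


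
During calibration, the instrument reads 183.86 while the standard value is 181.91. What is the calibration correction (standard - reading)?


Correction = standard - reading
= 181.91 - 183.86
= -1.9500

-1.9500


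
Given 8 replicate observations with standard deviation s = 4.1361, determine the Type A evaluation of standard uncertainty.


u_A = s / sqrt(n)
u_A = 4.1361 / sqrt(8)
u_A = 4.1361 / 2.8284271
u_A = 1.4623

1.4623


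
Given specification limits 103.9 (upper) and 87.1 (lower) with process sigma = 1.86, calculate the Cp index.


Cp = (USL - LSL) / (6 * sigma)
= (103.9 - 87.1) / (6 * 1.86)
= 16.8000 / 11.1600
= 1.5054

1.5054


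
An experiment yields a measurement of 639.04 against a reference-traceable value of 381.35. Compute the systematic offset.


Systematic error = measured - true
= 639.04 - 381.35
= 257.6900

257.6900


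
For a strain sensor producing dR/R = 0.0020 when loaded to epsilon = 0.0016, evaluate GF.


GF = (dR/R) / epsilon
= 0.0020 / 0.0016
= 1.2500

1.2500


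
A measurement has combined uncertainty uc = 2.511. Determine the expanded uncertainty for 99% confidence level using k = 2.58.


U = k * uc
U = 2.58 * 2.511
U = 6.4784

6.4784


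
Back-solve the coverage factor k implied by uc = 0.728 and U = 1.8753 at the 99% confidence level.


k = U / uc
k = 1.8753 / 0.728
k = 2.576

2.576


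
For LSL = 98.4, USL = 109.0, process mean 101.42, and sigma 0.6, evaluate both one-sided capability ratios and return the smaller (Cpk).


Cpu = (USL - mean) / (3*sigma) = (109.0 - 101.42) / (3*0.6) = 4.2111
Cpl = (mean - LSL) / (3*sigma) = (101.42 - 98.4) / (3*0.6) = 1.6778
Cpk = min(Cpu, Cpl) = 1.6778

1.6778


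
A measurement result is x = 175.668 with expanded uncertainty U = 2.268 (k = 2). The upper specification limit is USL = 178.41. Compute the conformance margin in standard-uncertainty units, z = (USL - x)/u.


u = U / k = 2.268 / 2 = 1.134
margin = |USL - x| = |178.41 - 175.668| = 2.742
z = margin / u = 2.742 / 1.134
z = 2.4180

2.4180


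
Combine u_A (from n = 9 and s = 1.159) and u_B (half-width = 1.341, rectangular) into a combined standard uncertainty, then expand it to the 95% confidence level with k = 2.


u_A = s / sqrt(n) = 1.159 / sqrt(9) = 0.38633333
u_B = half_width / sqrt(3) = 1.341 / sqrt(3) = 0.77422671
uc = sqrt(u_A^2 + u_B^2) = sqrt(0.38633333^2 + 0.77422671^2) = 0.86526322
U = k * uc = 2 * 0.86526322
U = 1.7305

1.7305


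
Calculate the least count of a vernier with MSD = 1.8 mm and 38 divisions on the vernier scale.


LC = MSD / n_div
= 1.8 / 38
= 0.0474

0.0474


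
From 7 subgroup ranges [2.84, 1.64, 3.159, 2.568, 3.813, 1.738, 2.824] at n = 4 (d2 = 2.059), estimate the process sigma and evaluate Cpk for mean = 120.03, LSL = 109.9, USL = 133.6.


R_bar = (2.84 + 1.64 + 3.159 + 2.568 + 3.813 + 1.738 + 2.824) / 7 = 2.6545714
sigma = R_bar / d2 = 2.6545714 / 2.059 = 1.2892527
Cp = (USL - LSL)/(6*sigma) = (133.6 - 109.9)/(6*1.2892527) = 3.0638
Cpu = (133.6 - 120.03)/(3*1.2892527) = 3.5085
Cpl = (120.03 - 109.9)/(3*1.2892527) = 2.6191
Cpk = min(Cpu, Cpl) = 2.6191

2.6191


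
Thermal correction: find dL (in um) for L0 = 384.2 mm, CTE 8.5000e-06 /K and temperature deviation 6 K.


dL = L * alpha * dT
= 384.2 * 8.5000e-06 * 6
= 0.0195942 mm
dL_um = 0.0195942 * 1000 = 19.5942 um

19.5942


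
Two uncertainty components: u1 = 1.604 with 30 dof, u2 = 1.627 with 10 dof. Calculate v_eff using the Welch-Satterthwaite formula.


uc = sqrt(u1^2 + u2^2) = sqrt(1.604^2 + 1.627^2) = 2.2847199
v_eff = uc^4 / (u1^4/v1 + u2^4/v2)
= 2.2847199^4 / (1.604^4/30 + 1.627^4/10)
= 27.247826 / 0.92137527
v_eff = 29.5730

29.5730


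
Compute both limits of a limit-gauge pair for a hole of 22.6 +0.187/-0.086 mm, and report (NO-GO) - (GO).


GO = nominal - lower_tol (smallest hole = maximum material condition)
GO = 22.6 - 0.086 = 22.514
NO-GO = nominal + upper_tol (largest hole = least material condition)
NO-GO = 22.6 + 0.187 = 22.787
spread = NO-GO - GO = 22.787 - 22.514 = 0.2730

0.2730


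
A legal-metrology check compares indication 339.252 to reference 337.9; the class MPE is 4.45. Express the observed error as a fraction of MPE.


e = indication - reference = 339.252 - 337.9 = 1.3520
|e| = 1.3520
ratio = |e| / MPE = 1.3520 / 4.45
ratio = 0.3038

0.3038


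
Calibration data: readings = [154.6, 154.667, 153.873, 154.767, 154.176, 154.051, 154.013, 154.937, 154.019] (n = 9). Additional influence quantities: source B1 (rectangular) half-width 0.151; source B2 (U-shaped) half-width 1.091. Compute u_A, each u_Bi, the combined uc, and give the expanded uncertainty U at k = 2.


mean = (154.6 + 154.667 + 153.873 + 154.767 + 154.176 + 154.051 + 154.013 + 154.937 + 154.019) / 9 = 154.3447778
s = sqrt(sum((x - mean)^2)/(n-1)) = 0.39552774
u_A = s / sqrt(n) = 0.39552774 / sqrt(9) = 0.13184258
u_B1 = 0.151 / sqrt(3) = 0.087179891
u_B2 = 1.091 / sqrt(2) = 0.7714535
uc = sqrt(0.13184258^2 + 0.087179891^2 + 0.7714535^2) = 0.78747908
U = k * uc = 2 * 0.78747908
U = 1.5750

1.5750


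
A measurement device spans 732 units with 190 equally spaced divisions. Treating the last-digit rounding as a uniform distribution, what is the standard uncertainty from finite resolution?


resolution = range / divisions
resolution = 732 / 190 = 3.8526316
u_res = resolution / (2*sqrt(3))
u_res = 3.8526316 / 3.4641016
u_res = 1.1122

1.1122


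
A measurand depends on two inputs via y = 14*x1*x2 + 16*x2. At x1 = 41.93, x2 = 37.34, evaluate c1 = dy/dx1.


y = 14*x1*x2 + 16*x2
dy/dx1 = 14*x2
Evaluate at x2 = 37.34: c1 = 14 * 37.34
c1 = 522.7600

522.7600


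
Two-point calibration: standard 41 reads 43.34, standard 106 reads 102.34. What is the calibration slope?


slope = (y2 - y1) / (x2 - x1)
= (102.34 - 43.34) / (106 - 41)
= 59.0000 / 65
= 0.9077

0.9077


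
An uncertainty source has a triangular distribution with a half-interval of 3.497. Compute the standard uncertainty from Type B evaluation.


u_B = half_width / sqrt(6)
u_B = 3.497 / 2.4494897
u_B = 1.4276

1.4276


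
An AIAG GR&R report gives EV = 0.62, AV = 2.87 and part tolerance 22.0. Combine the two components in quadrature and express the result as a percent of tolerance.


GRR = sqrt(EV^2 + AV^2) = sqrt(0.62^2 + 2.87^2) = 2.936205
%GRR = GRR / tol * 100 = 2.936205 / 22.0 * 100
%GRR = 13.3464

13.3464


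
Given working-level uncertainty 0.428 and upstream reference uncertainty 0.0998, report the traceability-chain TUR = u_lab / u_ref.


TUR = u_lab / u_ref
= 0.428 / 0.0998
= 4.2886

4.2886


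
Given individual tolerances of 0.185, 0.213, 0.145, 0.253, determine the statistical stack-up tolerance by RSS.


RSS = sqrt(0.185^2 + 0.213^2 + 0.145^2 + 0.253^2)
= sqrt(0.164628)
= 0.4057

0.4057


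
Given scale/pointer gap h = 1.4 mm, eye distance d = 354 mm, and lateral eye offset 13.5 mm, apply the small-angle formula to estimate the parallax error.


error = h * offset / d
= 1.4 * 13.5 / 354
= 0.0534

0.0534


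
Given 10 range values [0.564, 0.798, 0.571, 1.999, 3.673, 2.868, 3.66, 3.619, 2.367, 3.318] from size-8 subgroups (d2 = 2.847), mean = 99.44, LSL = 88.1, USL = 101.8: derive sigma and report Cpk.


R_bar = (0.564 + 0.798 + 0.571 + 1.999 + 3.673 + 2.868 + 3.66 + 3.619 + 2.367 + 3.318) / 10 = 2.3437
sigma = R_bar / d2 = 2.3437 / 2.847 = 0.82321742
Cp = (USL - LSL)/(6*sigma) = (101.8 - 88.1)/(6*0.82321742) = 2.7737
Cpu = (101.8 - 99.44)/(3*0.82321742) = 0.9556
Cpl = (99.44 - 88.1)/(3*0.82321742) = 4.5917
Cpk = min(Cpu, Cpl) = 0.9556

0.9556


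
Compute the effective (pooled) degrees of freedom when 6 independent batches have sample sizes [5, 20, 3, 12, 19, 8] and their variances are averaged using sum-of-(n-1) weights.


nu = sum_i (n_i - 1)
nu = ((5 - 1) + (20 - 1) + (3 - 1) + (12 - 1) + (19 - 1) + (8 - 1))
nu = 4 + 19 + 2 + 11 + 18 + 7
nu = 61

61


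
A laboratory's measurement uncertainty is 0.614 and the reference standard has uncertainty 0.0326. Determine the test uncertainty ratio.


TUR = u_lab / u_ref
= 0.614 / 0.0326
= 18.8344

18.8344


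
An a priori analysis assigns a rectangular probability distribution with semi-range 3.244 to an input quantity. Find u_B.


u_B = half_width / sqrt(3)
u_B = 3.244 / 1.7320508
u_B = 1.8729

1.8729


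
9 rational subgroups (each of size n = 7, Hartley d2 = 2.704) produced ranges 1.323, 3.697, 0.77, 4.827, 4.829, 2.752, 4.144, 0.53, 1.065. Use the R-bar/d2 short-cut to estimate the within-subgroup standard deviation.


R_bar = (1.323 + 3.697 + 0.77 + 4.827 + 4.829 + 2.752 + 4.144 + 0.53 + 1.065) / 9
R_bar = 23.937 / 9 = 2.6596667
sigma_hat = R_bar / d2 = 2.6596667 / 2.704 = 0.9836

0.9836


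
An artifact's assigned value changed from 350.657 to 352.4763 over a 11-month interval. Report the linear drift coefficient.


rate = (v2 - v1) / months
= (352.4763 - 350.657) / 11
= 1.8193 / 11
= 0.1654

0.1654


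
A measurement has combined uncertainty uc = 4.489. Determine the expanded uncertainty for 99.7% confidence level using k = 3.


U = k * uc
U = 3 * 4.489
U = 13.4670

13.4670


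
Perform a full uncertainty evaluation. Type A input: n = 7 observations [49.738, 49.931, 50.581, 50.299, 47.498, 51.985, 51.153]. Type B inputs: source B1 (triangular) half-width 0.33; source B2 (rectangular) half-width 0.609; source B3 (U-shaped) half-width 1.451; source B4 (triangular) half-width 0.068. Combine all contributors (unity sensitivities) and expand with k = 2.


mean = (49.738 + 49.931 + 50.581 + 50.299 + 47.498 + 51.985 + 51.153) / 7 = 50.16928571
s = sqrt(sum((x - mean)^2)/(n-1)) = 1.404125
u_A = s / sqrt(n) = 1.404125 / sqrt(7) = 0.53070937
u_B1 = 0.33 / sqrt(6) = 0.13472194
u_B2 = 0.609 / sqrt(3) = 0.35160631
u_B3 = 1.451 / sqrt(2) = 1.0260119
u_B4 = 0.068 / sqrt(6) = 0.027760884
uc = sqrt(0.53070937^2 + 0.13472194^2 + 0.35160631^2 + 1.0260119^2 + 0.027760884^2) = 1.215278
U = k * uc = 2 * 1.215278
U = 2.4306

2.4306


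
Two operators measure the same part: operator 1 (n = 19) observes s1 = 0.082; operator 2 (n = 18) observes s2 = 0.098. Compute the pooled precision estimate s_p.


s_p = sqrt(((n1-1)*s1^2 + (n2-1)*s2^2) / (n1+n2-2))
numerator = (19-1)*0.082^2 + (18-1)*0.098^2 = 0.121032 + 0.163268 = 0.2843
denominator = 19 + 18 - 2 = 35
s_p^2 = 0.2843 / 35 = 0.0081228571
s_p = sqrt(0.0081228571) = 0.0901

0.0901


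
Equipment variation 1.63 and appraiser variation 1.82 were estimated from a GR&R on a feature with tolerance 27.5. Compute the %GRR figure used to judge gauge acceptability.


GRR = sqrt(EV^2 + AV^2) = sqrt(1.63^2 + 1.82^2) = 2.4432151
%GRR = GRR / tol * 100 = 2.4432151 / 27.5 * 100
%GRR = 8.8844

8.8844


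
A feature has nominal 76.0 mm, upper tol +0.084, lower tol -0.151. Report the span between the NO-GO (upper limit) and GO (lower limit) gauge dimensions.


GO = nominal - lower_tol (smallest hole = maximum material condition)
GO = 76.0 - 0.151 = 75.849
NO-GO = nominal + upper_tol (largest hole = least material condition)
NO-GO = 76.0 + 0.084 = 76.084
spread = NO-GO - GO = 76.084 - 75.849 = 0.2350

0.2350


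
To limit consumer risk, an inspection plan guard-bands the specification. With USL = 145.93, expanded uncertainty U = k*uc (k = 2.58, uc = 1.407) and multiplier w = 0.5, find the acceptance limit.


U = k * uc = 2.58 * 1.407 = 3.63006
guard band g = w * U = 0.5 * 3.63006 = 1.81503
AL = USL - g = 145.93 - 1.81503
AL = 144.1150

144.1150


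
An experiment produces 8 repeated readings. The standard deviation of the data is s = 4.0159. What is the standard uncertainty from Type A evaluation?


u_A = s / sqrt(n)
u_A = 4.0159 / sqrt(8)
u_A = 4.0159 / 2.8284271
u_A = 1.4198

1.4198


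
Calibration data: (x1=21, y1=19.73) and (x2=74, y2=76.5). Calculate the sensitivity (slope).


slope = (y2 - y1) / (x2 - x1)
= (76.5 - 19.73) / (74 - 21)
= 56.7700 / 53
= 1.0711

1.0711


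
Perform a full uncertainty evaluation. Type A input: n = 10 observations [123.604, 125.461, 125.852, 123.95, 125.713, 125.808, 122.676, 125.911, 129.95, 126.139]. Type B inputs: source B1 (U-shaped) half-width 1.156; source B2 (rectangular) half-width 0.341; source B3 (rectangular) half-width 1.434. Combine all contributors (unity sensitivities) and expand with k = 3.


mean = (123.604 + 125.461 + 125.852 + 123.95 + 125.713 + 125.808 + 122.676 + 125.911 + 129.95 + 126.139) / 10 = 125.5064
s = sqrt(sum((x - mean)^2)/(n-1)) = 1.9612151
u_A = s / sqrt(n) = 1.9612151 / sqrt(10) = 0.62019067
u_B1 = 1.156 / sqrt(2) = 0.81741544
u_B2 = 0.341 / sqrt(3) = 0.19687644
u_B3 = 1.434 / sqrt(3) = 0.82792029
uc = sqrt(0.62019067^2 + 0.81741544^2 + 0.19687644^2 + 0.82792029^2) = 1.3330479
U = k * uc = 3 * 1.3330479
U = 3.9991

3.9991


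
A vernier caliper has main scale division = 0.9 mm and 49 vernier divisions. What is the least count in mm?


LC = MSD / n_div
= 0.9 / 49
= 0.0184

0.0184


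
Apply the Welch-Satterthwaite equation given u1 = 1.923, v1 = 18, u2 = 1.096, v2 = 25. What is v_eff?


uc = sqrt(u1^2 + u2^2) = sqrt(1.923^2 + 1.096^2) = 2.2134012
v_eff = uc^4 / (u1^4/v1 + u2^4/v2)
= 2.2134012^4 / (1.923^4/18 + 1.096^4/25)
= 24.00162 / 0.81742118
v_eff = 29.3626

29.3626


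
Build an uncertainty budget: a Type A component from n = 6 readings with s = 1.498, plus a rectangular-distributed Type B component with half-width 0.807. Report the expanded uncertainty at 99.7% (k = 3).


u_A = s / sqrt(n) = 1.498 / sqrt(6) = 0.61155594
u_B = half_width / sqrt(3) = 0.807 / sqrt(3) = 0.46592167
uc = sqrt(u_A^2 + u_B^2) = sqrt(0.61155594^2 + 0.46592167^2) = 0.76881966
U = k * uc = 3 * 0.76881966
U = 2.3065

2.3065


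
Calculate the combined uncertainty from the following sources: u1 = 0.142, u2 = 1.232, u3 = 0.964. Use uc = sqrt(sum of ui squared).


uc = sqrt(0.142^2 + 1.232^2 + 0.964^2)
uc = sqrt(2.467284)
uc = 1.5708

1.5708


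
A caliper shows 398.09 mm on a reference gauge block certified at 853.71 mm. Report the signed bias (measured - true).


Systematic error = measured - true
= 398.09 - 853.71
= -455.6200

-455.6200


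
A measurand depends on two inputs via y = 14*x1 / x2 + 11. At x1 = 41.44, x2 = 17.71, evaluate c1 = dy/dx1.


y = 14*x1 / x2 + 11
dy/dx1 = 14/x2
Evaluate at x2 = 17.71: c1 = 14 / 17.71
c1 = 0.7905

0.7905


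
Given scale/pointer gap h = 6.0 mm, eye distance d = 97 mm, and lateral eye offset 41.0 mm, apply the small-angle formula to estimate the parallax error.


error = h * offset / d
= 6.0 * 41.0 / 97
= 2.5361

2.5361


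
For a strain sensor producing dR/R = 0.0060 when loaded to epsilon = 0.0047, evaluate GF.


GF = (dR/R) / epsilon
= 0.0060 / 0.0047
= 1.2766

1.2766


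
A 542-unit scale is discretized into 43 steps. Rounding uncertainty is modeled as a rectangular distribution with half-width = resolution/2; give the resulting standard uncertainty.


resolution = range / divisions
resolution = 542 / 43 = 12.604651
u_res = resolution / (2*sqrt(3))
u_res = 12.604651 / 3.4641016
u_res = 3.6386

3.6386


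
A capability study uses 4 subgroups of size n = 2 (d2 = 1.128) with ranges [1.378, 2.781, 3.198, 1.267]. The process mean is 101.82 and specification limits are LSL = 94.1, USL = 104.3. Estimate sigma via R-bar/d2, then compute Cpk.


R_bar = (1.378 + 2.781 + 3.198 + 1.267) / 4 = 2.156
sigma = R_bar / d2 = 2.156 / 1.128 = 1.9113475
Cp = (USL - LSL)/(6*sigma) = (104.3 - 94.1)/(6*1.9113475) = 0.8894
Cpu = (104.3 - 101.82)/(3*1.9113475) = 0.4325
Cpl = (101.82 - 94.1)/(3*1.9113475) = 1.3463
Cpk = min(Cpu, Cpl) = 0.4325

0.4325


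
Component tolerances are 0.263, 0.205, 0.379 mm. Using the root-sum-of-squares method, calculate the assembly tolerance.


RSS = sqrt(0.263^2 + 0.205^2 + 0.379^2)
= sqrt(0.254835)
= 0.5048

0.5048


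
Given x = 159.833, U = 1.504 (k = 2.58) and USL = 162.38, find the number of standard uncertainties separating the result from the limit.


u = U / k = 1.504 / 2.58 = 0.58294574
margin = |USL - x| = |162.38 - 159.833| = 2.547
z = margin / u = 2.547 / 0.58294574
z = 4.3692

4.3692


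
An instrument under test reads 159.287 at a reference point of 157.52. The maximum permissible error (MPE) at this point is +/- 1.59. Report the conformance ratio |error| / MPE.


e = indication - reference = 159.287 - 157.52 = 1.7670
|e| = 1.7670
ratio = |e| / MPE = 1.7670 / 1.59
ratio = 1.1113

1.1113


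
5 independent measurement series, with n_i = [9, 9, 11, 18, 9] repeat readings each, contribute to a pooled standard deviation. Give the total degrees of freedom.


nu = sum_i (n_i - 1)
nu = ((9 - 1) + (9 - 1) + (11 - 1) + (18 - 1) + (9 - 1))
nu = 8 + 8 + 10 + 17 + 8
nu = 51

51


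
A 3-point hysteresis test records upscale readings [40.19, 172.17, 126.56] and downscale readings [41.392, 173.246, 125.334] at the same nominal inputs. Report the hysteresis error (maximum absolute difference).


|40.19 - 41.392| = 1.2020
|172.17 - 173.246| = 1.0760
|126.56 - 125.334| = 1.2260
hysteresis = max(diffs) = 1.2260

1.2260


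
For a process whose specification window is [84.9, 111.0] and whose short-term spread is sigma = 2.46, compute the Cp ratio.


Cp = (USL - LSL) / (6 * sigma)
= (111.0 - 84.9) / (6 * 2.46)
= 26.1000 / 14.7600
= 1.7683

1.7683


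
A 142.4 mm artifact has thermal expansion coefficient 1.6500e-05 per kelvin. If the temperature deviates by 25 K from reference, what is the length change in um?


dL = L * alpha * dT
= 142.4 * 1.6500e-05 * 25
= 0.0587400 mm
dL_um = 0.0587400 * 1000 = 58.7400 um

58.7400


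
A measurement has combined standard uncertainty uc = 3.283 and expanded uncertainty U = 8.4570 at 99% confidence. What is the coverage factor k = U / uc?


k = U / uc
k = 8.4570 / 3.283
k = 2.576

2.576


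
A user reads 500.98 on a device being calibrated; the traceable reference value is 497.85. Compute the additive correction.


Correction = standard - reading
= 497.85 - 500.98
= -3.1300

-3.1300


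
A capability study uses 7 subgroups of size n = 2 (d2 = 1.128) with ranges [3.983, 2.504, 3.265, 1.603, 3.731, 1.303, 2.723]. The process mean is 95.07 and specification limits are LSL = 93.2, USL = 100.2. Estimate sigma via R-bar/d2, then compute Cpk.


R_bar = (3.983 + 2.504 + 3.265 + 1.603 + 3.731 + 1.303 + 2.723) / 7 = 2.7302857
sigma = R_bar / d2 = 2.7302857 / 1.128 = 2.420466
Cp = (USL - LSL)/(6*sigma) = (100.2 - 93.2)/(6*2.420466) = 0.4820
Cpu = (100.2 - 95.07)/(3*2.420466) = 0.7065
Cpl = (95.07 - 93.2)/(3*2.420466) = 0.2575
Cpk = min(Cpu, Cpl) = 0.2575

0.2575


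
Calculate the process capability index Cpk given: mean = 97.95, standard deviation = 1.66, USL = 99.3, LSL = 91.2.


Cpu = (USL - mean) / (3*sigma) = (99.3 - 97.95) / (3*1.66) = 0.2711
Cpl = (mean - LSL) / (3*sigma) = (97.95 - 91.2) / (3*1.66) = 1.3554
Cpk = min(Cpu, Cpl) = 0.2711

0.2711


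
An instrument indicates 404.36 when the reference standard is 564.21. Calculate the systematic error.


Systematic error = measured - true
= 404.36 - 564.21
= -159.8500

-159.8500


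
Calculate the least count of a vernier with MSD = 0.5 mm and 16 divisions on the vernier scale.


LC = MSD / n_div
= 0.5 / 16
= 0.0312

0.0312


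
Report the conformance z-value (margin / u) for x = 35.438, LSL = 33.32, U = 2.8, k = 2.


u = U / k = 2.8 / 2 = 1.4
margin = |LSL - x| = |33.32 - 35.438| = 2.118
z = margin / u = 2.118 / 1.4
z = 1.5129

1.5129


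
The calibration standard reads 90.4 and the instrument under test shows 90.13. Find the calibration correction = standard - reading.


Correction = standard - reading
= 90.4 - 90.13
= 0.2700

0.2700


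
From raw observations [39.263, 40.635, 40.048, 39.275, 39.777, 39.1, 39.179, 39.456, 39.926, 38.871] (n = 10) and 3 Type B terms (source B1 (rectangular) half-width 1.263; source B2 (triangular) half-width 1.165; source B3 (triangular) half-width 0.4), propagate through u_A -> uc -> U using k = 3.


mean = (39.263 + 40.635 + 40.048 + 39.275 + 39.777 + 39.1 + 39.179 + 39.456 + 39.926 + 38.871) / 10 = 39.553
s = sqrt(sum((x - mean)^2)/(n-1)) = 0.53604063
u_A = s / sqrt(n) = 0.53604063 / sqrt(10) = 0.16951093
u_B1 = 1.263 / sqrt(3) = 0.72919339
u_B2 = 1.165 / sqrt(6) = 0.47560926
u_B3 = 0.4 / sqrt(6) = 0.16329932
uc = sqrt(0.16951093^2 + 0.72919339^2 + 0.47560926^2 + 0.16329932^2) = 0.90184688
U = k * uc = 3 * 0.90184688
U = 2.7055

2.7055


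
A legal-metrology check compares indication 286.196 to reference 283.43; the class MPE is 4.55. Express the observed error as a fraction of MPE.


e = indication - reference = 286.196 - 283.43 = 2.7660
|e| = 2.7660
ratio = |e| / MPE = 2.7660 / 4.55
ratio = 0.6079

0.6079


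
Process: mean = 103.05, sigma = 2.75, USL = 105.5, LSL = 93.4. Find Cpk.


Cpu = (USL - mean) / (3*sigma) = (105.5 - 103.05) / (3*2.75) = 0.2970
Cpl = (mean - LSL) / (3*sigma) = (103.05 - 93.4) / (3*2.75) = 1.1697
Cpk = min(Cpu, Cpl) = 0.2970

0.2970


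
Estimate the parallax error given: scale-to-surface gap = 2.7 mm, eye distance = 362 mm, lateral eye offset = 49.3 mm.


error = h * offset / d
= 2.7 * 49.3 / 362
= 0.3677

0.3677


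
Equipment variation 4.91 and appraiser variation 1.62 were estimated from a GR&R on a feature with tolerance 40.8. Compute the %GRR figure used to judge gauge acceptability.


GRR = sqrt(EV^2 + AV^2) = sqrt(4.91^2 + 1.62^2) = 5.1703482
%GRR = GRR / tol * 100 = 5.1703482 / 40.8 * 100
%GRR = 12.6724

12.6724


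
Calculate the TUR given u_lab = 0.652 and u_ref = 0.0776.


TUR = u_lab / u_ref
= 0.652 / 0.0776
= 8.4021

8.4021


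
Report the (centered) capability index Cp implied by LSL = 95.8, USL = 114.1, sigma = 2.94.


Cp = (USL - LSL) / (6 * sigma)
= (114.1 - 95.8) / (6 * 2.94)
= 18.3000 / 17.6400
= 1.0374

1.0374


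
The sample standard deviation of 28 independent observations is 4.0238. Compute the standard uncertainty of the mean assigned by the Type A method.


u_A = s / sqrt(n)
u_A = 4.0238 / sqrt(28)
u_A = 4.0238 / 5.2915026
u_A = 0.7604

0.7604


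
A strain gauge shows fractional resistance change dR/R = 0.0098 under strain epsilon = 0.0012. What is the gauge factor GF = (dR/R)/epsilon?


GF = (dR/R) / epsilon
= 0.0098 / 0.0012
= 8.1667

8.1667


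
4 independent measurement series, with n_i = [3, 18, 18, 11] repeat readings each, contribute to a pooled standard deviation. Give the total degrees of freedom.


nu = sum_i (n_i - 1)
nu = ((3 - 1) + (18 - 1) + (18 - 1) + (11 - 1))
nu = 2 + 17 + 17 + 10
nu = 46

46


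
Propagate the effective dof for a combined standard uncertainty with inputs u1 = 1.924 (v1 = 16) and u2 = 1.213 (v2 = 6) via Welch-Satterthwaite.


uc = sqrt(u1^2 + u2^2) = sqrt(1.924^2 + 1.213^2) = 2.2744549
v_eff = uc^4 / (u1^4/v1 + u2^4/v2)
= 2.2744549^4 / (1.924^4/16 + 1.213^4/6)
= 26.76143 / 1.2172677
v_eff = 21.9848

21.9848


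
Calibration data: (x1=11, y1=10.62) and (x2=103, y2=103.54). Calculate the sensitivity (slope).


slope = (y2 - y1) / (x2 - x1)
= (103.54 - 10.62) / (103 - 11)
= 92.9200 / 92
= 1.0100

1.0100


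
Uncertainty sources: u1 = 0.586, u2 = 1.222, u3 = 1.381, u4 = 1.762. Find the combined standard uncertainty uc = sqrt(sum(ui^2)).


uc = sqrt(0.586^2 + 1.222^2 + 1.381^2 + 1.762^2)
uc = sqrt(6.848485)
uc = 2.6170

2.6170


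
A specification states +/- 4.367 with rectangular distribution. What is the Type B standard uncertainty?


u_B = half_width / sqrt(3)
u_B = 4.367 / 1.7320508
u_B = 2.5213

2.5213


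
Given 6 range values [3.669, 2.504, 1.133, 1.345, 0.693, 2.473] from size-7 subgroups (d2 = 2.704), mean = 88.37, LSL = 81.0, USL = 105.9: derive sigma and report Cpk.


R_bar = (3.669 + 2.504 + 1.133 + 1.345 + 0.693 + 2.473) / 6 = 1.9695
sigma = R_bar / d2 = 1.9695 / 2.704 = 0.72836538
Cp = (USL - LSL)/(6*sigma) = (105.9 - 81.0)/(6*0.72836538) = 5.6977
Cpu = (105.9 - 88.37)/(3*0.72836538) = 8.0225
Cpl = (88.37 - 81.0)/(3*0.72836538) = 3.3728
Cpk = min(Cpu, Cpl) = 3.3728

3.3728


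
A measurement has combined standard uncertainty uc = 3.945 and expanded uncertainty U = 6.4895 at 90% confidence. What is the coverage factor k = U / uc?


k = U / uc
k = 6.4895 / 3.945
k = 1.645

1.645


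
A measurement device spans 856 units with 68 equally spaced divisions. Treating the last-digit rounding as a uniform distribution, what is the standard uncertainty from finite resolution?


resolution = range / divisions
resolution = 856 / 68 = 12.588235
u_res = resolution / (2*sqrt(3))
u_res = 12.588235 / 3.4641016
u_res = 3.6339

3.6339


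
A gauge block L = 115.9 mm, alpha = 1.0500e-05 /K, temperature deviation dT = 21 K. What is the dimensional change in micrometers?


dL = L * alpha * dT
= 115.9 * 1.0500e-05 * 21
= 0.0255559 mm
dL_um = 0.0255559 * 1000 = 25.5559 um

25.5559


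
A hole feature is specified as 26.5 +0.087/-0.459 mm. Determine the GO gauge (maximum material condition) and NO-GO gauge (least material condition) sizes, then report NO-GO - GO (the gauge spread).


GO = nominal - lower_tol (smallest hole = maximum material condition)
GO = 26.5 - 0.459 = 26.041
NO-GO = nominal + upper_tol (largest hole = least material condition)
NO-GO = 26.5 + 0.087 = 26.587
spread = NO-GO - GO = 26.587 - 26.041 = 0.5460

0.5460


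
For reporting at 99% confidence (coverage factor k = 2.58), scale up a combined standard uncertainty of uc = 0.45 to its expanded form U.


U = k * uc
U = 2.58 * 0.45
U = 1.1610

1.1610


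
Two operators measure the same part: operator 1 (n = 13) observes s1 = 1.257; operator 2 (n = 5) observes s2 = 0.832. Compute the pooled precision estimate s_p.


s_p = sqrt(((n1-1)*s1^2 + (n2-1)*s2^2) / (n1+n2-2))
numerator = (13-1)*1.257^2 + (5-1)*0.832^2 = 18.960588 + 2.768896 = 21.729484
denominator = 13 + 5 - 2 = 16
s_p^2 = 21.729484 / 16 = 1.3580927
s_p = sqrt(1.3580927) = 1.1654

1.1654


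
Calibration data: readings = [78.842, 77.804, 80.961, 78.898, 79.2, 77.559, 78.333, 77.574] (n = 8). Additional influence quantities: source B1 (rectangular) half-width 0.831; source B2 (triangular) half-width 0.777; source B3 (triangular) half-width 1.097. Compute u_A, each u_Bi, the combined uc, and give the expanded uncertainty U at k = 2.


mean = (78.842 + 77.804 + 80.961 + 78.898 + 79.2 + 77.559 + 78.333 + 77.574) / 8 = 78.646375
s = sqrt(sum((x - mean)^2)/(n-1)) = 1.1279403
u_A = s / sqrt(n) = 1.1279403 / sqrt(8) = 0.39878712
u_B1 = 0.831 / sqrt(3) = 0.47977807
u_B2 = 0.777 / sqrt(6) = 0.31720892
u_B3 = 1.097 / sqrt(6) = 0.44784837
uc = sqrt(0.39878712^2 + 0.47977807^2 + 0.31720892^2 + 0.44784837^2) = 0.83090783
U = k * uc = 2 * 0.83090783
U = 1.6618

1.6618


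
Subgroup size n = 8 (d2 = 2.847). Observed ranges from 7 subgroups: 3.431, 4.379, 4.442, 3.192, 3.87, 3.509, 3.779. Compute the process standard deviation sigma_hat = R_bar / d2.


R_bar = (3.431 + 4.379 + 4.442 + 3.192 + 3.87 + 3.509 + 3.779) / 7
R_bar = 26.602 / 7 = 3.8002857
sigma_hat = R_bar / d2 = 3.8002857 / 2.847 = 1.3348

1.3348


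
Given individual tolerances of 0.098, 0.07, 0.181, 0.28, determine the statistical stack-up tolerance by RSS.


RSS = sqrt(0.098^2 + 0.07^2 + 0.181^2 + 0.28^2)
= sqrt(0.125665)
= 0.3545

0.3545


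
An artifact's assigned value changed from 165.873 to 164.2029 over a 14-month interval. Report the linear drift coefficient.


rate = (v2 - v1) / months
= (164.2029 - 165.873) / 14
= -1.6701 / 14
= -0.1193

-0.1193


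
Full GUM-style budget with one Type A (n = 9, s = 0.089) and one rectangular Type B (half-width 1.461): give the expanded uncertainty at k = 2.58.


u_A = s / sqrt(n) = 0.089 / sqrt(9) = 0.029666667
u_B = half_width / sqrt(3) = 1.461 / sqrt(3) = 0.84350874
uc = sqrt(u_A^2 + u_B^2) = sqrt(0.029666667^2 + 0.84350874^2) = 0.84403028
U = k * uc = 2.58 * 0.84403028
U = 2.1776

2.1776


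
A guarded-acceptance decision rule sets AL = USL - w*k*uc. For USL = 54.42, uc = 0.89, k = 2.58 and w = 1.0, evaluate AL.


U = k * uc = 2.58 * 0.89 = 2.2962
guard band g = w * U = 1.0 * 2.2962 = 2.2962
AL = USL - g = 54.42 - 2.2962
AL = 52.1238

52.1238


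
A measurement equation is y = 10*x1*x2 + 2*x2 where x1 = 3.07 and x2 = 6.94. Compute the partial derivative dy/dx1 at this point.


y = 10*x1*x2 + 2*x2
dy/dx1 = 10*x2
Evaluate at x2 = 6.94: c1 = 10 * 6.94
c1 = 69.4000

69.4000


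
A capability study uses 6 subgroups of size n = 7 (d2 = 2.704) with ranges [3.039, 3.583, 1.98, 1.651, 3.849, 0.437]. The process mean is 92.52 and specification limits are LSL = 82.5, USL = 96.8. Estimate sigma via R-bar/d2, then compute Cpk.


R_bar = (3.039 + 3.583 + 1.98 + 1.651 + 3.849 + 0.437) / 6 = 2.4231667
sigma = R_bar / d2 = 2.4231667 / 2.704 = 0.89614153
Cp = (USL - LSL)/(6*sigma) = (96.8 - 82.5)/(6*0.89614153) = 2.6596
Cpu = (96.8 - 92.52)/(3*0.89614153) = 1.5920
Cpl = (92.52 - 82.5)/(3*0.89614153) = 3.7271
Cpk = min(Cpu, Cpl) = 1.5920

1.5920


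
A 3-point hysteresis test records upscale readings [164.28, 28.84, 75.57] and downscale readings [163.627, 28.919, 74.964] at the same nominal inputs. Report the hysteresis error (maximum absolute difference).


|164.28 - 163.627| = 0.6530
|28.84 - 28.919| = 0.0790
|75.57 - 74.964| = 0.6060
hysteresis = max(diffs) = 0.6530

0.6530


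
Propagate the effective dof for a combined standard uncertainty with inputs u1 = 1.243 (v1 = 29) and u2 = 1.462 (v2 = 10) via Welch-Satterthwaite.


uc = sqrt(u1^2 + u2^2) = sqrt(1.243^2 + 1.462^2) = 1.9189823
v_eff = uc^4 / (u1^4/v1 + u2^4/v2)
= 1.9189823^4 / (1.243^4/29 + 1.462^4/10)
= 13.560755 / 0.53918311
v_eff = 25.1506

25.1506


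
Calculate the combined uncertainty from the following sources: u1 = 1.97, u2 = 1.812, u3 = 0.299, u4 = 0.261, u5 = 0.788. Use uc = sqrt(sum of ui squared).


uc = sqrt(1.97^2 + 1.812^2 + 0.299^2 + 0.261^2 + 0.788^2)
uc = sqrt(7.94271)
uc = 2.8183

2.8183


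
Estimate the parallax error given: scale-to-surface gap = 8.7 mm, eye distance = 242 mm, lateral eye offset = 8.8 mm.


error = h * offset / d
= 8.7 * 8.8 / 242
= 0.3164

0.3164


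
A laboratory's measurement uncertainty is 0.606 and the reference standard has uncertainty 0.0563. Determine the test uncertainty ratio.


TUR = u_lab / u_ref
= 0.606 / 0.0563
= 10.7638

10.7638


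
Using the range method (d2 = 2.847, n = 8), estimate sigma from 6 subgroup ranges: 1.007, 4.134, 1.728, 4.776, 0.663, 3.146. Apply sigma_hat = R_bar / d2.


R_bar = (1.007 + 4.134 + 1.728 + 4.776 + 0.663 + 3.146) / 6
R_bar = 15.454 / 6 = 2.5756667
sigma_hat = R_bar / d2 = 2.5756667 / 2.847 = 0.9047

0.9047


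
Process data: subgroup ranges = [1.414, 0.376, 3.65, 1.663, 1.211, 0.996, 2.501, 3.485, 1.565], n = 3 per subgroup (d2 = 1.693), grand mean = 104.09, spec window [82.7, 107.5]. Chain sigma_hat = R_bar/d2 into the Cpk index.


R_bar = (1.414 + 0.376 + 3.65 + 1.663 + 1.211 + 0.996 + 2.501 + 3.485 + 1.565) / 9 = 1.8734444
sigma = R_bar / d2 = 1.8734444 / 1.693 = 1.1065826
Cp = (USL - LSL)/(6*sigma) = (107.5 - 82.7)/(6*1.1065826) = 3.7352
Cpu = (107.5 - 104.09)/(3*1.1065826) = 1.0272
Cpl = (104.09 - 82.7)/(3*1.1065826) = 6.4433
Cpk = min(Cpu, Cpl) = 1.0272

1.0272


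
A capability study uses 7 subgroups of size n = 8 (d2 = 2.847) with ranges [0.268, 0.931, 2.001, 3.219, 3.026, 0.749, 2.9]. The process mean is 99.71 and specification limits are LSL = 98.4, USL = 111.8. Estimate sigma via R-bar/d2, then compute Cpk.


R_bar = (0.268 + 0.931 + 2.001 + 3.219 + 3.026 + 0.749 + 2.9) / 7 = 1.8705714
sigma = R_bar / d2 = 1.8705714 / 2.847 = 0.65703246
Cp = (USL - LSL)/(6*sigma) = (111.8 - 98.4)/(6*0.65703246) = 3.3991
Cpu = (111.8 - 99.71)/(3*0.65703246) = 6.1336
Cpl = (99.71 - 98.4)/(3*0.65703246) = 0.6646
Cpk = min(Cpu, Cpl) = 0.6646

0.6646


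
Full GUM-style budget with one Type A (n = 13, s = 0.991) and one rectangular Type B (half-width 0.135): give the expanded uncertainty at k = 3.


u_A = s / sqrt(n) = 0.991 / sqrt(13) = 0.27485395
u_B = half_width / sqrt(3) = 0.135 / sqrt(3) = 0.077942286
uc = sqrt(u_A^2 + u_B^2) = sqrt(0.27485395^2 + 0.077942286^2) = 0.28569161
U = k * uc = 3 * 0.28569161
U = 0.8571

0.8571


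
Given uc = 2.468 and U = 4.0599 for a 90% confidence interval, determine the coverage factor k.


k = U / uc
k = 4.0599 / 2.468
k = 1.645

1.645


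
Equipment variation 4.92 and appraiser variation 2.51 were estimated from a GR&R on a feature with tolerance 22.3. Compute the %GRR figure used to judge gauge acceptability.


GRR = sqrt(EV^2 + AV^2) = sqrt(4.92^2 + 2.51^2) = 5.523269
%GRR = GRR / tol * 100 = 5.523269 / 22.3 * 100
%GRR = 24.7680

24.7680


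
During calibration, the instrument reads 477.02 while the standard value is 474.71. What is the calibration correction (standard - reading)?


Correction = standard - reading
= 474.71 - 477.02
= -2.3100

-2.3100


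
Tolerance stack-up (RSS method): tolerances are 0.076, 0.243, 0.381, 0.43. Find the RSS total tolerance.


RSS = sqrt(0.076^2 + 0.243^2 + 0.381^2 + 0.43^2)
= sqrt(0.394886)
= 0.6284

0.6284


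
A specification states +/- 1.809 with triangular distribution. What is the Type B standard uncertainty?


u_B = half_width / sqrt(6)
u_B = 1.809 / 2.4494897
u_B = 0.7385

0.7385


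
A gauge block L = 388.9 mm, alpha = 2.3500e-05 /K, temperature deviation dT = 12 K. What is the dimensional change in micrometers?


dL = L * alpha * dT
= 388.9 * 2.3500e-05 * 12
= 0.1096698 mm
dL_um = 0.1096698 * 1000 = 109.6698 um

109.6698


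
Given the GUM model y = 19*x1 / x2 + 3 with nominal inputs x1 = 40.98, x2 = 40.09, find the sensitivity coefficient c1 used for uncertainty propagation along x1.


y = 19*x1 / x2 + 3
dy/dx1 = 19/x2
Evaluate at x2 = 40.09: c1 = 19 / 40.09
c1 = 0.4739

0.4739


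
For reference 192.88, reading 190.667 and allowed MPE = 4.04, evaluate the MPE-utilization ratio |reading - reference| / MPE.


e = indication - reference = 190.667 - 192.88 = -2.2130
|e| = 2.2130
ratio = |e| / MPE = 2.2130 / 4.04
ratio = 0.5478

0.5478


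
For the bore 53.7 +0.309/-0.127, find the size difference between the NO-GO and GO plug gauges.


GO = nominal - lower_tol (smallest hole = maximum material condition)
GO = 53.7 - 0.127 = 53.573
NO-GO = nominal + upper_tol (largest hole = least material condition)
NO-GO = 53.7 + 0.309 = 54.009
spread = NO-GO - GO = 54.009 - 53.573 = 0.4360

0.4360


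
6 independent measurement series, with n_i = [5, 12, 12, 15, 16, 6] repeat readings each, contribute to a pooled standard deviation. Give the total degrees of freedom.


nu = sum_i (n_i - 1)
nu = ((5 - 1) + (12 - 1) + (12 - 1) + (15 - 1) + (16 - 1) + (6 - 1))
nu = 4 + 11 + 11 + 14 + 15 + 5
nu = 60

60
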